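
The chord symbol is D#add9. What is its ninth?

E#

D#add9 is built on D#; its 9th is a major 9th above the root.
A second above D uses the letter E, and the major 9th above D# is E#.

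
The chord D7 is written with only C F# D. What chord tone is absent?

The full D7 chord is D, F#, A, C.
Comparing with the voicing, the perfect 5th (5th) — A — is absent.

A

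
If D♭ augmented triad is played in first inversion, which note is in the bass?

F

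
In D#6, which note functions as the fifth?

A♯

D#6 is built on D♯; its 5th is a perfect 5th above the root.
A fifth above D uses the letter A, and the perfect 5th above D♯ is A♯.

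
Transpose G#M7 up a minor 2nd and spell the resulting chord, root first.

G# up a minor 2nd → A. New chord: A major seventh.
A — root
C# — major 3rd
E — perfect 5th
G# — major 7th

A  C#  E  G#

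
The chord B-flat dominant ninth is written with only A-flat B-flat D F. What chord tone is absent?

B-flat dominant ninth = B-flat, D, F, A-flat, C. The voicing lacks the 9th (major 9th), C.

C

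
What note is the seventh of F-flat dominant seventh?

Root of F-flat dominant seventh = Fb. The 7th is a minor 7th: Fb up a minor 7th → Ebb.

Ebb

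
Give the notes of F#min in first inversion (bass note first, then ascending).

A, C#, F#

In root position, F#min is F#–A–C#.
First inversion puts the third (A) in the bass.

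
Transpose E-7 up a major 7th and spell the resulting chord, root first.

D# – F# – A# – C#

A major 7th up from E is D#, so the new chord is D# minor seventh.
- root: D#
- minor 3rd: F#
- perfect 5th: A#
- minor 7th: C#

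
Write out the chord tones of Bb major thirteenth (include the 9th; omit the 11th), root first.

Bb D F A C G

Bb major thirteenth is a major thirteenth built on Bb.
- root: Bb
- major 3rd: D
- perfect 5th: F
- major 7th: A
- major 9th: C
- major 13th: G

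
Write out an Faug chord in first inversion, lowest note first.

A  C#  F

In root position, Faug is F–A–C#.
First inversion puts the third (A) in the bass.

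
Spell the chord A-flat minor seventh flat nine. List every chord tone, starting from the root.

A-flat C-flat E-flat G-flat B-double-flat

A-flat minor seventh flat nine is a minor seventh flat nine built on A-flat.
root → A-flat
3rd (minor 3rd) → C-flat
5th (perfect 5th) → E-flat
7th (minor 7th) → G-flat
9th (minor 9th) → B-double-flat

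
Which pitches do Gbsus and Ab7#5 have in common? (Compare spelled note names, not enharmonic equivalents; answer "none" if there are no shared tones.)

Gbsus = Gb, Cb, Db.
Ab7#5 = Ab, C, E, Gb.
Shared: Gb.

Gb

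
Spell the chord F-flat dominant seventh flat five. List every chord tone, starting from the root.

F-flat dominant seventh flat five is a dominant seventh flat five built on F-flat.
Root: F-flat
Major 3rd (3rd): A-flat
Diminished 5th (5th): C-double-flat
Minor 7th (7th): E-double-flat

F-flat – A-flat – C-double-flat – E-double-flat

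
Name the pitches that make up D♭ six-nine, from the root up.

D♭ six-nine is a six-nine built on D♭.
D♭ — root
F — major 3rd
A♭ — perfect 5th
B♭ — major 6th
E♭ — major 9th

D♭, F, A♭, B♭, E♭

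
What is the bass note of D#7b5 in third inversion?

C#

D#7b5 in root position is D#–F##–A–C#.
Third inversion places the seventh in the bass, which is C#.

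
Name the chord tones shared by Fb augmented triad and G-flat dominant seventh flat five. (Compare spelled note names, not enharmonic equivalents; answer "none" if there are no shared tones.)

Fb augmented triad: F-flat A-flat C
G-flat dominant seventh flat five: G-flat B-flat D-double-flat F-flat
Common to both → F-flat.

F-flat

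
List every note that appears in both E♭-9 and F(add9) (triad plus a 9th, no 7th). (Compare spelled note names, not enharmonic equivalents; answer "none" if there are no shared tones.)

F

E♭-9 = E♭, G♭, B♭, D♭, F.
F(add9) = F, A, C, G.
Shared: F.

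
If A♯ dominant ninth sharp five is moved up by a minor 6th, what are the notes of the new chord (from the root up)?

Transposed root: A♯ → F♯ (minor 6th up). So we spell F♯ dominant ninth sharp five:
- root: F♯
- major 3rd: A♯
- augmented 5th: C𝄪
- minor 7th: E
- major 9th: G♯

F♯ A♯ C𝄪 E G♯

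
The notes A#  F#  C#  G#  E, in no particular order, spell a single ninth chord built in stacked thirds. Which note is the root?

Arranged so that each adjacent pair is a third by letter name: F# – A# – C# – E – G#.
The bottom of that stack, F#, is the root (this is F# dominant ninth).

F#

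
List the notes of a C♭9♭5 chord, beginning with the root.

Cb, Eb, Gbb, Bbb, Db

C♭9♭5 is a dominant ninth flat five built on Cb.
Cb — root
Eb — major 3rd
Gbb — diminished 5th
Bbb — minor 7th
Db — major 9th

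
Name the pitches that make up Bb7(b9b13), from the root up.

Bb7(b9b13): dominant seventh flat nine flat thirteen on Bb.
Root: Bb
Major 3rd (3rd): D
Perfect 5th (5th): F
Minor 7th (7th): Ab
Minor 9th (9th): Cb
Minor 13th (13th): Gb

Bb D F Ab Cb Gb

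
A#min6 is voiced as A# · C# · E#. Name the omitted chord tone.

A#min6 = A#, C#, E#, F##. The voicing lacks the 6th (major 6th), F##.

F##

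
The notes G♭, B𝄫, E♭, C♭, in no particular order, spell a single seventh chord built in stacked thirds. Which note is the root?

Arranged so that each adjacent pair is a third by letter name: C♭ – E♭ – G♭ – B𝄫.
The bottom of that stack, C♭, is the root (this is C♭ dominant seventh).

C♭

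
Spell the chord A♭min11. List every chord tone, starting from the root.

A♭min11 is a minor eleventh built on A♭.
- root: A♭
- minor 3rd: C♭
- perfect 5th: E♭
- minor 7th: G♭
- major 9th: B♭
- perfect 11th: D♭

A♭, C♭, E♭, G♭, B♭, D♭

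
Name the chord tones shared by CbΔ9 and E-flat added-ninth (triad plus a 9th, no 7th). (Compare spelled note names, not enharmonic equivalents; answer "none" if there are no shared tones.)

CbΔ9: Cb Eb Gb Bb Db
E-flat added-ninth: Eb G Bb F
Common to both → Eb, Bb.

Eb, Bb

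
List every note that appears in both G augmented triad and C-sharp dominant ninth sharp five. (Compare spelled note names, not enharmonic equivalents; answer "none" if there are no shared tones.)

B  D#

G augmented triad: G B D#
C-sharp dominant ninth sharp five: C# E# G## B D#
Common to both → B, D#.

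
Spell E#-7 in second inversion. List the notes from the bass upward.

E#-7 = E#–G#–B#–D#; second inversion → fifth (B#) lowest.

B# D# E# G#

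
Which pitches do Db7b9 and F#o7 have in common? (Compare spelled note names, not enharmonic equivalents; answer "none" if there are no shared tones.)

none

Db7b9 = Db, F, Ab, Cb, Ebb.
F#o7 = F#, A, C, Eb.
Shared: none.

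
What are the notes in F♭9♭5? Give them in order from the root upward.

F♭9♭5: dominant ninth flat five on Fb.
root → Fb
3rd (major 3rd) → Ab
5th (diminished 5th) → Cbb
7th (minor 7th) → Ebb
9th (major 9th) → Gb

Fb Ab Cbb Ebb Gb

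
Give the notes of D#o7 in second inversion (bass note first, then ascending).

A, C, D#, F#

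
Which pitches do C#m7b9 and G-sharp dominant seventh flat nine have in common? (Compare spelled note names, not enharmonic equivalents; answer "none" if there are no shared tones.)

G♯

C#m7b9 = C♯, E, G♯, B, D.
G-sharp dominant seventh flat nine = G♯, B♯, D♯, F♯, A.
Shared: G♯.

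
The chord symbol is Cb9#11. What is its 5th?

Root of Cb9#11 = Cb. The 5th is a perfect 5th: Cb up a perfect 5th → Gb.

Gb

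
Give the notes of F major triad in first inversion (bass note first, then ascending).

F major triad = F–A–C; first inversion → third (A) lowest.

A, C, F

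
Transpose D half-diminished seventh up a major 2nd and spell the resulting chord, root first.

A major 2nd up from D is E, so the new chord is E half-diminished seventh.
root → E
3rd (minor 3rd) → G
5th (diminished 5th) → Bb
7th (minor 7th) → D

E, G, Bb, D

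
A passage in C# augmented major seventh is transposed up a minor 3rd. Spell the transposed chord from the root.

E, G-sharp, B-sharp, D-sharp

C-sharp up a minor 3rd → E. New chord: E augmented major seventh.
- root: E
- major 3rd: G-sharp
- augmented 5th: B-sharp
- major 7th: D-sharp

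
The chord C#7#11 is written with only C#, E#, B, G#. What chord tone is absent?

C#7#11 = C#, E#, G#, B, F##. The voicing lacks the 11th (augmented 11th), F##.

F##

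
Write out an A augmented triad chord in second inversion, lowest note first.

A augmented triad = A–C#–E#; second inversion → fifth (E#) lowest.

E#  A  C#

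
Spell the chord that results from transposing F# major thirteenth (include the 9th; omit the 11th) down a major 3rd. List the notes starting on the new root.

D – F# – A – C# – E – B

F# down a major 3rd → D. New chord: D major thirteenth.
Root: D
Major 3rd (3rd): F#
Perfect 5th (5th): A
Major 7th (7th): C#
Major 9th (9th): E
Major 13th (13th): B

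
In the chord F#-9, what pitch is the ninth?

G#

F#-9 is built on F#; its 9th is a major 9th above the root.
A second above F uses the letter G, and the major 9th above F# is G#.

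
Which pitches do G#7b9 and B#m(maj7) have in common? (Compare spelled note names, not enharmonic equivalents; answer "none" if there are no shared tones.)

B#  D#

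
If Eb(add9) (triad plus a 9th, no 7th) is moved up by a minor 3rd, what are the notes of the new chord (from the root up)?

G♭ – B♭ – D♭ – A♭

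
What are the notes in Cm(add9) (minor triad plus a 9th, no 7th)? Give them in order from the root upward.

C, Eb, G, D

Cm(add9): minor added-ninth on C.
- root: C
- minor 3rd: Eb
- perfect 5th: G
- major 9th: D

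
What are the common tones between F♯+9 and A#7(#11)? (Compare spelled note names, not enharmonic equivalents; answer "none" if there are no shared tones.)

F♯+9: F# A# C## E G#
A#7(#11): A# C## E# G# D##
Common to both → A#, C##, G#.

A#, C##, G#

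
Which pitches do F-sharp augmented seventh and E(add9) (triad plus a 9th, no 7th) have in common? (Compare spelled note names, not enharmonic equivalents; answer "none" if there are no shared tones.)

F#  E

F-sharp augmented seventh = F#, A#, C##, E.
E(add9) = E, G#, B, F#.
Shared: F#, E.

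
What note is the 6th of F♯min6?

D#

F♯min6 is built on F#; its 6th is a major 6th above the root.
A sixth above F uses the letter D, and the major 6th above F# is D#.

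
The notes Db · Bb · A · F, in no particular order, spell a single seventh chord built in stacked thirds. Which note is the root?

Arranged so that each adjacent pair is a third by letter name: Bb – Db – F – A.
The bottom of that stack, Bb, is the root (this is Bb minor-major seventh).

Bb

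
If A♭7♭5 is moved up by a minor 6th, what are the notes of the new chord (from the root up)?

Fb  Ab  Cbb  Ebb

Ab up a minor 6th → Fb. New chord: Fb dominant seventh flat five.
Fb — root
Ab — major 3rd
Cbb — diminished 5th
Ebb — minor 7th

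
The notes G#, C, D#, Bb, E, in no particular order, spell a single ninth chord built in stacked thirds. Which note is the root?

C

Arranged so that each adjacent pair is a third by letter name: C – E – G# – Bb – D#.
The bottom of that stack, C, is the root (this is C dominant seventh sharp nine sharp five).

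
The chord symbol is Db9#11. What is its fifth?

Db9#11 is built on Db; its 5th is a perfect 5th above the root.
A fifth above D uses the letter A, and the perfect 5th above Db is Ab.

Ab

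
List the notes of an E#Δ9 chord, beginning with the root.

E♯, G𝄪, B♯, D𝄪, F𝄪

Root E♯, quality major ninth:
- root: E♯
- major 3rd: G𝄪
- perfect 5th: B♯
- major 7th: D𝄪
- major 9th: F𝄪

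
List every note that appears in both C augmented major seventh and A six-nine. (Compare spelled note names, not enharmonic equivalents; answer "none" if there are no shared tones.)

E – B

C augmented major seventh = C, E, G-sharp, B.
A six-nine = A, C-sharp, E, F-sharp, B.
Shared: E, B.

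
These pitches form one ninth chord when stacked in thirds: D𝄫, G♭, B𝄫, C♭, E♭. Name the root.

Stacking in thirds gives C♭ – E♭ – G♭ – B𝄫 – D𝄫, so C♭ is the root — C♭ dominant seventh flat nine.

C♭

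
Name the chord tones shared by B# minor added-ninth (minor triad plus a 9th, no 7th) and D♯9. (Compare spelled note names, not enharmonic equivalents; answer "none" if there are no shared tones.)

B# minor added-ninth = B#, D#, F##, C##.
D♯9 = D#, F##, A#, C#, E#.
Shared: D#, F##.

D#, F##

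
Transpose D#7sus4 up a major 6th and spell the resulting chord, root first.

B#  E#  F##  A#

D# up a major 6th → B#. New chord: B# dominant seventh suspended fourth.
root → B#
4th (perfect 4th) → E#
5th (perfect 5th) → F##
7th (minor 7th) → A#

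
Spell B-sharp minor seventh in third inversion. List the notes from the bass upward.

A♯, B♯, D♯, F𝄪

In root position, B-sharp minor seventh is B♯–D♯–F𝄪–A♯.
Third inversion puts the seventh (A♯) in the bass.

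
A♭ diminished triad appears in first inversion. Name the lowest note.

Cb

A♭ diminished triad in root position is Ab–Cb–Ebb.
First inversion places the third in the bass, which is Cb.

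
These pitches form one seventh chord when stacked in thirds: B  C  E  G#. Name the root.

C

Arranged so that each adjacent pair is a third by letter name: C – E – G# – B.
The bottom of that stack, C, is the root (this is C augmented major seventh).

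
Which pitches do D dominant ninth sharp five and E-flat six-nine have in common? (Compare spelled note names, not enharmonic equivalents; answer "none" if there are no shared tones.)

C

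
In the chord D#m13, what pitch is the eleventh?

G#

D#m13 is built on D#; its 11th is a perfect 11th above the root.
A fourth above D uses the letter G, and the perfect 11th above D# is G#.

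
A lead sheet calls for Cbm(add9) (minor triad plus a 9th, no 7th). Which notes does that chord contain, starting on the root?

Cb – Ebb – Gb – Db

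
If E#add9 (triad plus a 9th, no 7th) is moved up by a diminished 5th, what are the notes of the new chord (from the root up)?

Transposed root: E# → B (diminished 5th up). So we spell B added-ninth:
root → B
3rd (major 3rd) → D#
5th (perfect 5th) → F#
9th (major 9th) → C#

B, D#, F#, C#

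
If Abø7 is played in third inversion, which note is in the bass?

Abø7 in root position is A♭–C♭–E𝄫–G♭.
Third inversion places the seventh in the bass, which is G♭.

G♭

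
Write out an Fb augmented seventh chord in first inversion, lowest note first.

Fb augmented seventh = Fb–Ab–C–Ebb; first inversion → third (Ab) lowest.

Ab  C  Ebb  Fb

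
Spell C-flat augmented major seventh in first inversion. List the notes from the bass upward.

C-flat augmented major seventh = Cb–Eb–G–Bb; first inversion → third (Eb) lowest.

Eb, G, Bb, Cb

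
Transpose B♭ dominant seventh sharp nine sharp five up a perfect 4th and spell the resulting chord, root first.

E-flat – G – B – D-flat – F-sharp

Transposed root: B-flat → E-flat (perfect 4th up). So we spell E-flat dominant seventh sharp nine sharp five:
Root: E-flat
Major 3rd (3rd): G
Augmented 5th (5th): B
Minor 7th (7th): D-flat
Augmented 9th (9th): F-sharp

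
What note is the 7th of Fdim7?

Root of Fdim7 = F. The 7th is a diminished 7th: F up a diminished 7th → Ebb.

Ebb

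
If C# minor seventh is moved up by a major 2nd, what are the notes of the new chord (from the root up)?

Transposed root: C-sharp → D-sharp (major 2nd up). So we spell D-sharp minor seventh:
root → D-sharp
3rd (minor 3rd) → F-sharp
5th (perfect 5th) → A-sharp
7th (minor 7th) → C-sharp

D-sharp – F-sharp – A-sharp – C-sharp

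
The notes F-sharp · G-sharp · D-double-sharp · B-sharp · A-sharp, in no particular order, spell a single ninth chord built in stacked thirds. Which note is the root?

Arranged so that each adjacent pair is a third by letter name: G-sharp – B-sharp – D-double-sharp – F-sharp – A-sharp.
The bottom of that stack, G-sharp, is the root (this is G-sharp dominant ninth sharp five).

G-sharp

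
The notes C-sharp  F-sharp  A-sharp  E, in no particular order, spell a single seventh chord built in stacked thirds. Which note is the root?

Stacking in thirds gives F-sharp – A-sharp – C-sharp – E, so F-sharp is the root — F-sharp dominant seventh.

F-sharp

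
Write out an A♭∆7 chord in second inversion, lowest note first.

E♭ – G – A♭ – C

A♭∆7 = A♭–C–E♭–G; second inversion → fifth (E♭) lowest.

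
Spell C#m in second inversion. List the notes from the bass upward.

C#m = C#–E–G#; second inversion → fifth (G#) lowest.

G#, C#, E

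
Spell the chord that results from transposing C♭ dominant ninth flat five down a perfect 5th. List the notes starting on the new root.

F-flat  A-flat  C-double-flat  E-double-flat  G-flat

C-flat down a perfect 5th → F-flat. New chord: F-flat dominant ninth flat five.
- root: F-flat
- major 3rd: A-flat
- diminished 5th: C-double-flat
- minor 7th: E-double-flat
- major 9th: G-flat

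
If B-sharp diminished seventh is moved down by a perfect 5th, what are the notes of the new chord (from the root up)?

B-sharp down a perfect 5th → E-sharp. New chord: E-sharp diminished seventh.
- root: E-sharp
- minor 3rd: G-sharp
- diminished 5th: B
- diminished 7th: D

E-sharp G-sharp B D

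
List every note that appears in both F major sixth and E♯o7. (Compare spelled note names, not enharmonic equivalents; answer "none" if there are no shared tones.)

D

F major sixth: F A C D
E♯o7: E# G# B D
Common to both → D.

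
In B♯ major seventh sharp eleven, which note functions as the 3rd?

B♯ major seventh sharp eleven is built on B♯; its 3rd is a major 3rd above the root.
A third above B uses the letter D, and the major 3rd above B♯ is D𝄪.

D𝄪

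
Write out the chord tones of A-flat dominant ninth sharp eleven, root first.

A-flat dominant ninth sharp eleven: dominant ninth sharp eleven on A-flat.
- root: A-flat
- major 3rd: C
- perfect 5th: E-flat
- minor 7th: G-flat
- major 9th: B-flat
- augmented 11th: D

A-flat, C, E-flat, G-flat, B-flat, D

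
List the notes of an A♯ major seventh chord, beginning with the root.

A♯, C𝄪, E♯, G𝄪

Root A♯, quality major seventh:
root → A♯
3rd (major 3rd) → C𝄪
5th (perfect 5th) → E♯
7th (major 7th) → G𝄪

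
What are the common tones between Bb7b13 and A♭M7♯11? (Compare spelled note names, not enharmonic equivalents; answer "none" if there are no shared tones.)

D, Ab

Bb7b13: Bb D F Ab Gb
A♭M7♯11: Ab C Eb G D
Common to both → D, Ab.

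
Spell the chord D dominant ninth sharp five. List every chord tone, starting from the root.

D F# A# C E

D dominant ninth sharp five is a dominant ninth sharp five built on D.
D — root
F# — major 3rd
A# — augmented 5th
C — minor 7th
E — major 9th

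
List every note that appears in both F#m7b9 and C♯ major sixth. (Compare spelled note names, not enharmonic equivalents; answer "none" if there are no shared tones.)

C♯

F#m7b9: F♯ A C♯ E G
C♯ major sixth: C♯ E♯ G♯ A♯
Common to both → C♯.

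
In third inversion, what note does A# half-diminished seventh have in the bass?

A# half-diminished seventh = A-sharp–C-sharp–E–G-sharp. Third inversion → seventh in the bass = G-sharp.

G-sharp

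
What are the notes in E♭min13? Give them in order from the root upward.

Eb, Gb, Bb, Db, F, Ab, C

E♭min13 is a minor thirteenth built on Eb.
- root: Eb
- minor 3rd: Gb
- perfect 5th: Bb
- minor 7th: Db
- major 9th: F
- perfect 11th: Ab
- major 13th: C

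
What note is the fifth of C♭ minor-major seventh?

Gb

Root of C♭ minor-major seventh = Cb. The 5th is a perfect 5th: Cb up a perfect 5th → Gb.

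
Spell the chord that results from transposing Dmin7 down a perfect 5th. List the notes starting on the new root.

D down a perfect 5th → G. New chord: G minor seventh.
G — root
Bb — minor 3rd
D — perfect 5th
F — minor 7th

G Bb D F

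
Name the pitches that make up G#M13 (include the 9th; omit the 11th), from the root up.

G♯ – B♯ – D♯ – F𝄪 – A♯ – E♯

G#M13: major thirteenth on G♯.
G♯ — root
B♯ — major 3rd
D♯ — perfect 5th
F𝄪 — major 7th
A♯ — major 9th
E♯ — major 13th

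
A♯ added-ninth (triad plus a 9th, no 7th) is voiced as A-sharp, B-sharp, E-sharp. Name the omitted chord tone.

C-double-sharp

The full A♯ added-ninth chord is A-sharp, C-double-sharp, E-sharp, B-sharp.
Comparing with the voicing, the major 3rd (3rd) — C-double-sharp — is absent.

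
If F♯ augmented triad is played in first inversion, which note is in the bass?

A#

F♯ augmented triad = F#–A#–C##. First inversion → third in the bass = A#.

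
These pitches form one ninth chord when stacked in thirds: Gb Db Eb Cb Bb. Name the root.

Arranged so that each adjacent pair is a third by letter name: Cb – Eb – Gb – Bb – Db.
The bottom of that stack, Cb, is the root (this is Cb major ninth).

Cb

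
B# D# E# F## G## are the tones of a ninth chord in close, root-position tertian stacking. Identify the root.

E#

Arranged so that each adjacent pair is a third by letter name: E# – G## – B# – D# – F##.
The bottom of that stack, E#, is the root (this is E# dominant ninth).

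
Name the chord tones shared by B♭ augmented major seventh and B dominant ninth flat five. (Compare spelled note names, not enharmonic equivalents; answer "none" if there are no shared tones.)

B♭ augmented major seventh = B-flat, D, F-sharp, A.
B dominant ninth flat five = B, D-sharp, F, A, C-sharp.
Shared: A.

A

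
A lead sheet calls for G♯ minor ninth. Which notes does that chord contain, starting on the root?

G♯ minor ninth: minor ninth on G#.
root → G#
3rd (minor 3rd) → B
5th (perfect 5th) → D#
7th (minor 7th) → F#
9th (major 9th) → A#

G#  B  D#  F#  A#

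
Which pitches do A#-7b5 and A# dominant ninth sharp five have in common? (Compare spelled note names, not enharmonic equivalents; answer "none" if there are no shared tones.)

A♯, G♯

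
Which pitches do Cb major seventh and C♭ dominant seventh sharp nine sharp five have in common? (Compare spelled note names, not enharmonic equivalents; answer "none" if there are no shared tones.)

Cb major seventh: C-flat E-flat G-flat B-flat
C♭ dominant seventh sharp nine sharp five: C-flat E-flat G B-double-flat D
Common to both → C-flat, E-flat.

C-flat, E-flat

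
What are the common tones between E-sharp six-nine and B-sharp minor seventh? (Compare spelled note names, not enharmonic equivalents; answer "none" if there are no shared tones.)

B♯, F𝄪

E-sharp six-nine: E♯ G𝄪 B♯ C𝄪 F𝄪
B-sharp minor seventh: B♯ D♯ F𝄪 A♯
Common to both → B♯, F𝄪.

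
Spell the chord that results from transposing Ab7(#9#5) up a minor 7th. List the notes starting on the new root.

Gb, Bb, D, Fb, A

Transposed root: Ab → Gb (minor 7th up). So we spell Gb dominant seventh sharp nine sharp five:
root → Gb
3rd (major 3rd) → Bb
5th (augmented 5th) → D
7th (minor 7th) → Fb
9th (augmented 9th) → A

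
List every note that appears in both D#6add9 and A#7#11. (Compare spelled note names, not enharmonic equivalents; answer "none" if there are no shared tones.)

A#, E#

D#6add9 = D#, F##, A#, B#, E#.
A#7#11 = A#, C##, E#, G#, D##.
Shared: A#, E#.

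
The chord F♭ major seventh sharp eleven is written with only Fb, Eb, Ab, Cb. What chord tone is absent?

Bb

F♭ major seventh sharp eleven = Fb, Ab, Cb, Eb, Bb. The voicing lacks the 11th (augmented 11th), Bb.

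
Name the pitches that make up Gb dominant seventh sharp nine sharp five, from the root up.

Gb dominant seventh sharp nine sharp five: dominant seventh sharp nine sharp five on G♭.
root → G♭
3rd (major 3rd) → B♭
5th (augmented 5th) → D
7th (minor 7th) → F♭
9th (augmented 9th) → A

G♭, B♭, D, F♭, A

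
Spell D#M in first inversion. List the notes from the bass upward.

D#M = D♯–F𝄪–A♯; first inversion → third (F𝄪) lowest.

F𝄪 A♯ D♯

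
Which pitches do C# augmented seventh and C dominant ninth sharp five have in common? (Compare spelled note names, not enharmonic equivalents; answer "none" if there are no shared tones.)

C# augmented seventh = C-sharp, E-sharp, G-double-sharp, B.
C dominant ninth sharp five = C, E, G-sharp, B-flat, D.
Shared: none.

none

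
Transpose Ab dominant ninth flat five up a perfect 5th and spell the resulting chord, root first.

E-flat G B-double-flat D-flat F

A-flat up a perfect 5th → E-flat. New chord: E-flat dominant ninth flat five.
- root: E-flat
- major 3rd: G
- diminished 5th: B-double-flat
- minor 7th: D-flat
- major 9th: F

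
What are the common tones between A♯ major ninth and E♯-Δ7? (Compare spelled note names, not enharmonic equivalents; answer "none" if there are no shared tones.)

E#  B#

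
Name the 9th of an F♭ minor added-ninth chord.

Root of F♭ minor added-ninth = F-flat. The 9th is a major 9th: F-flat up a major 9th → G-flat.

G-flat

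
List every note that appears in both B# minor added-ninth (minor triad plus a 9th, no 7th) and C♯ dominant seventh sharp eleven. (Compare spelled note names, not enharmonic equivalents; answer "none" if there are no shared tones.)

F-double-sharp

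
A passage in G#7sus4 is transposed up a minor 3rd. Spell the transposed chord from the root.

A minor 3rd up from G# is B, so the new chord is B dominant seventh suspended fourth.
Root: B
Perfect 4th (4th): E
Perfect 5th (5th): F#
Minor 7th (7th): A

B E F# A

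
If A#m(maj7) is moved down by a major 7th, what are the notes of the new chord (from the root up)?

B – D – F# – A#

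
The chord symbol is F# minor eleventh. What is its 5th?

Root of F# minor eleventh = F#. The 5th is a perfect 5th: F# up a perfect 5th → C#.

C#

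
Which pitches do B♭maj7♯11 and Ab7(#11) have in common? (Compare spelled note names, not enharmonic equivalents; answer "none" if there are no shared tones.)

B♭maj7♯11: Bb D F A E
Ab7(#11): Ab C Eb Gb D
Common to both → D.

D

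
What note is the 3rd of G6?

Root of G6 = G. The 3rd is a major 3rd: G up a major 3rd → B.

B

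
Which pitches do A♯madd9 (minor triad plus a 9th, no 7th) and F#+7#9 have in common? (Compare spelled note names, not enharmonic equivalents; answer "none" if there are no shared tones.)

A♯

A♯madd9 = A♯, C♯, E♯, B♯.
F#+7#9 = F♯, A♯, C𝄪, E, G𝄪.
Shared: A♯.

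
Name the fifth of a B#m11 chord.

F𝄪

B#m11 is built on B♯; its 5th is a perfect 5th above the root.
A fifth above B uses the letter F, and the perfect 5th above B♯ is F𝄪.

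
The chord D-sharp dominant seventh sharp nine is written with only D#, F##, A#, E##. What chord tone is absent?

The full D-sharp dominant seventh sharp nine chord is D#, F##, A#, C#, E##.
Comparing with the voicing, the minor 7th (7th) — C# — is absent.

C#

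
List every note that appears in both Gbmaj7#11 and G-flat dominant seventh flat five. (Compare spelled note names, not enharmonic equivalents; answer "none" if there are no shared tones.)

Gbmaj7#11: G♭ B♭ D♭ F C
G-flat dominant seventh flat five: G♭ B♭ D𝄫 F♭
Common to both → G♭, B♭.

G♭ – B♭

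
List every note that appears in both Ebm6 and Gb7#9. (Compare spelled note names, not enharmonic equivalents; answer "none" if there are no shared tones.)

Ebm6: Eb Gb Bb C
Gb7#9: Gb Bb Db Fb A
Common to both → Gb, Bb.

Gb – Bb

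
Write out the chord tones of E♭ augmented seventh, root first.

E-flat G B D-flat

E♭ augmented seventh: augmented seventh on E-flat.
Root: E-flat
Major 3rd (3rd): G
Augmented 5th (5th): B
Minor 7th (7th): D-flat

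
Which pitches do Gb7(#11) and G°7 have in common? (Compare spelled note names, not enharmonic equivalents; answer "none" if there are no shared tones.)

Bb – Db – Fb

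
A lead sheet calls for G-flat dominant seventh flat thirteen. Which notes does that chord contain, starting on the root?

G-flat dominant seventh flat thirteen: dominant seventh flat thirteen on G♭.
G♭ — root
B♭ — major 3rd
D♭ — perfect 5th
F♭ — minor 7th
E𝄫 — minor 13th

G♭  B♭  D♭  F♭  E𝄫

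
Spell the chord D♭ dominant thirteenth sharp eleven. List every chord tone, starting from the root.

Root Db, quality dominant thirteenth sharp eleven:
Db — root
F — major 3rd
Ab — perfect 5th
Cb — minor 7th
Eb — major 9th
G — augmented 11th
Bb — major 13th

Db F Ab Cb Eb G Bb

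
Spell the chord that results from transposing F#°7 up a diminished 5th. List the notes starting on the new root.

C, E♭, G♭, B𝄫

Transposed root: F♯ → C (diminished 5th up). So we spell C diminished seventh:
C — root
E♭ — minor 3rd
G♭ — diminished 5th
B𝄫 — diminished 7th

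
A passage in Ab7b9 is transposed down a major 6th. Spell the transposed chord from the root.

A major 6th down from Ab is Cb, so the new chord is Cb dominant seventh flat nine.
Cb — root
Eb — major 3rd
Gb — perfect 5th
Bbb — minor 7th
Dbb — minor 9th

Cb  Eb  Gb  Bbb  Dbb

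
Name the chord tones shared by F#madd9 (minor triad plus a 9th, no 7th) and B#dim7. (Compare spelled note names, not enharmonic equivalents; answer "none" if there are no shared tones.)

F#, A

F#madd9: F# A C# G#
B#dim7: B# D# F# A
Common to both → F#, A.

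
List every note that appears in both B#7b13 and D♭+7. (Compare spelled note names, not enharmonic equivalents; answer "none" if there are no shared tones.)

none

B#7b13: B♯ D𝄪 F𝄪 A♯ G♯
D♭+7: D♭ F A C♭
Common to both → none.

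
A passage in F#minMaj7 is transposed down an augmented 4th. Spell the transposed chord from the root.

C – Eb – G – B

F# down an augmented 4th → C. New chord: C minor-major seventh.
- root: C
- minor 3rd: Eb
- perfect 5th: G
- major 7th: B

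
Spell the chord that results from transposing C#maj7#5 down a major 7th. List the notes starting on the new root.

D  F#  A#  C#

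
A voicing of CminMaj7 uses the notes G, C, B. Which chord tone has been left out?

CminMaj7 = C, Eb, G, B. The voicing lacks the 3rd (minor 3rd), Eb.

Eb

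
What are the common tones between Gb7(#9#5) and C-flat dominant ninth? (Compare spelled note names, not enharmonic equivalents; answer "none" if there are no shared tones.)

Gb

Gb7(#9#5) = Gb, Bb, D, Fb, A.
C-flat dominant ninth = Cb, Eb, Gb, Bbb, Db.
Shared: Gb.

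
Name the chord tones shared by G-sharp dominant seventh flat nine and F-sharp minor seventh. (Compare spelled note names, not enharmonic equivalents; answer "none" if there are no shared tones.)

G-sharp dominant seventh flat nine: G♯ B♯ D♯ F♯ A
F-sharp minor seventh: F♯ A C♯ E
Common to both → F♯, A.

F♯  A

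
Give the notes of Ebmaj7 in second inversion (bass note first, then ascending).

Ebmaj7 = E♭–G–B♭–D; second inversion → fifth (B♭) lowest.

B♭, D, E♭, G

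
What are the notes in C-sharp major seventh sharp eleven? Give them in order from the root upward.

C-sharp, E-sharp, G-sharp, B-sharp, F-double-sharp

Root C-sharp, quality major seventh sharp eleven:
root → C-sharp
3rd (major 3rd) → E-sharp
5th (perfect 5th) → G-sharp
7th (major 7th) → B-sharp
11th (augmented 11th) → F-double-sharp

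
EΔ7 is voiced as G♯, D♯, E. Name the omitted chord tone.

B

EΔ7 = E, G♯, B, D♯. The voicing lacks the 5th (perfect 5th), B.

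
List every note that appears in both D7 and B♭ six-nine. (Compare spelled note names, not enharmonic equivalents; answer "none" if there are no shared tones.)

D, C

D7 = D, F#, A, C.
B♭ six-nine = Bb, D, F, G, C.
Shared: D, C.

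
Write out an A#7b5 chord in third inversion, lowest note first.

A#7b5 = A#–C##–E–G#; third inversion → seventh (G#) lowest.

G#, A#, C##, E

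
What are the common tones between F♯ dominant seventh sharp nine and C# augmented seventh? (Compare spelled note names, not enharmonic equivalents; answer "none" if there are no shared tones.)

F♯ dominant seventh sharp nine = F-sharp, A-sharp, C-sharp, E, G-double-sharp.
C# augmented seventh = C-sharp, E-sharp, G-double-sharp, B.
Shared: C-sharp, G-double-sharp.

C-sharp, G-double-sharp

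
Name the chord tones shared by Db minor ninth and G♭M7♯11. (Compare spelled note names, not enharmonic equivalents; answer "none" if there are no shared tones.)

Db minor ninth: Db Fb Ab Cb Eb
G♭M7♯11: Gb Bb Db F C
Common to both → Db.

Db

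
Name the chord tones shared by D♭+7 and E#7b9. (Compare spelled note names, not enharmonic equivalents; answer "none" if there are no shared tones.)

D♭+7: Db F A Cb
E#7b9: E# G## B# D# F#
Common to both → none.

none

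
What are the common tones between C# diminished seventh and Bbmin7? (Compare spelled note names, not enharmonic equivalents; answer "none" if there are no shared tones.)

Bb

C# diminished seventh = C#, E, G, Bb.
Bbmin7 = Bb, Db, F, Ab.
Shared: Bb.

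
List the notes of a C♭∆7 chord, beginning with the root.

Cb, Eb, Gb, Bb

C♭∆7 is a major seventh built on Cb.
Root: Cb
Major 3rd (3rd): Eb
Perfect 5th (5th): Gb
Major 7th (7th): Bb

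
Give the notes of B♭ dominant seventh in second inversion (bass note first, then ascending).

F, A-flat, B-flat, D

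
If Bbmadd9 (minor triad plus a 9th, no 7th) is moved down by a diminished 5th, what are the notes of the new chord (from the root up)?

E  G  B  F#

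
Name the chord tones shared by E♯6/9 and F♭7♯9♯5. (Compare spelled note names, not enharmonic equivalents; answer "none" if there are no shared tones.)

none

E♯6/9 = E#, G##, B#, C##, F##.
F♭7♯9♯5 = Fb, Ab, C, Ebb, G.
Shared: none.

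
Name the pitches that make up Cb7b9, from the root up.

Cb  Eb  Gb  Bbb  Dbb

Cb7b9 is a dominant seventh flat nine built on Cb.
Root: Cb
Major 3rd (3rd): Eb
Perfect 5th (5th): Gb
Minor 7th (7th): Bbb
Minor 9th (9th): Dbb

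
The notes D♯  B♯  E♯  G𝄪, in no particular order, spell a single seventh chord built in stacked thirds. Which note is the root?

Stacking in thirds gives E♯ – G𝄪 – B♯ – D♯, so E♯ is the root — E♯ dominant seventh.

E♯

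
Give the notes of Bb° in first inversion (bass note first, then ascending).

In root position, Bb° is Bb–Db–Fb.
First inversion puts the third (Db) in the bass.

Db Fb Bb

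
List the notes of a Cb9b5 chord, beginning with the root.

Cb9b5 is a dominant ninth flat five built on C♭.
root → C♭
3rd (major 3rd) → E♭
5th (diminished 5th) → G𝄫
7th (minor 7th) → B𝄫
9th (major 9th) → D♭

C♭ – E♭ – G𝄫 – B𝄫 – D♭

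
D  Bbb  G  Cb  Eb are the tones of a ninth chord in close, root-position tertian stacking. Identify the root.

Cb

Arranged so that each adjacent pair is a third by letter name: Cb – Eb – G – Bbb – D.
The bottom of that stack, Cb, is the root (this is Cb dominant seventh sharp nine sharp five).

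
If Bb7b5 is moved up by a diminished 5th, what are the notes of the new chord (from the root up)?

A diminished 5th up from Bb is Fb, so the new chord is Fb dominant seventh flat five.
Fb — root
Ab — major 3rd
Cbb — diminished 5th
Ebb — minor 7th

Fb – Ab – Cbb – Ebb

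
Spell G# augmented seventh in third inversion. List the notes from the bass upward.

G# augmented seventh = G-sharp–B-sharp–D-double-sharp–F-sharp; third inversion → seventh (F-sharp) lowest.

F-sharp – G-sharp – B-sharp – D-double-sharp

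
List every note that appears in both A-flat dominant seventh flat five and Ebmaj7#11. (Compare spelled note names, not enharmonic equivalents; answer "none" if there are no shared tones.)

none

A-flat dominant seventh flat five: Ab C Ebb Gb
Ebmaj7#11: Eb G Bb D A
Common to both → none.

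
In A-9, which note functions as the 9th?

B

A-9 is built on A; its 9th is a major 9th above the root.
A second above A uses the letter B, and the major 9th above A is B.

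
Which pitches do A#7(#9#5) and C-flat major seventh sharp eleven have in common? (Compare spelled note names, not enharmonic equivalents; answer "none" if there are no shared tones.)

A#7(#9#5) = A#, C##, E##, G#, B##.
C-flat major seventh sharp eleven = Cb, Eb, Gb, Bb, F.
Shared: none.

none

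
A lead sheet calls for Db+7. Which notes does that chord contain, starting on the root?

Db, F, A, Cb

Root Db, quality augmented seventh:
root → Db
3rd (major 3rd) → F
5th (augmented 5th) → A
7th (minor 7th) → Cb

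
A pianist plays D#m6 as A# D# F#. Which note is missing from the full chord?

B#

The full D#m6 chord is D#, F#, A#, B#.
Comparing with the voicing, the major 6th (6th) — B# — is absent.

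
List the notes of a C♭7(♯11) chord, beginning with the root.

Cb – Eb – Gb – Bbb – F

C♭7(♯11): dominant seventh sharp eleven on Cb.
root → Cb
3rd (major 3rd) → Eb
5th (perfect 5th) → Gb
7th (minor 7th) → Bbb
11th (augmented 11th) → F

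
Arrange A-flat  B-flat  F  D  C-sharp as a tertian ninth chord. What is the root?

B-flat

Arranged so that each adjacent pair is a third by letter name: B-flat – D – F – A-flat – C-sharp.
The bottom of that stack, B-flat, is the root (this is B-flat dominant seventh sharp nine).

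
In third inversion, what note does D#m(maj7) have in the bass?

D#m(maj7) = D#–F#–A#–C##. Third inversion → seventh in the bass = C##.

C##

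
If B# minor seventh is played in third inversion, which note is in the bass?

B# minor seventh in root position is B#–D#–F##–A#.
Third inversion places the seventh in the bass, which is A#.

A#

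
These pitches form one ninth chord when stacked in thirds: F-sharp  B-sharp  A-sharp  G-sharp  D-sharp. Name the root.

G-sharp

Stacking in thirds gives G-sharp – B-sharp – D-sharp – F-sharp – A-sharp, so G-sharp is the root — G-sharp dominant ninth.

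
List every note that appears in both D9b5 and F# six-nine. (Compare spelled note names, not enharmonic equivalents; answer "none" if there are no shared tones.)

D9b5: D F# Ab C E
F# six-nine: F# A# C# D# G#
Common to both → F#.

F#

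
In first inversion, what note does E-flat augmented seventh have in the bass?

E-flat augmented seventh = E♭–G–B–D♭. First inversion → third in the bass = G.

G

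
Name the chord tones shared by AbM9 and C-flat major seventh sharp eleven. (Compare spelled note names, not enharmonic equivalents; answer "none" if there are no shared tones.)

AbM9 = Ab, C, Eb, G, Bb.
C-flat major seventh sharp eleven = Cb, Eb, Gb, Bb, F.
Shared: Eb, Bb.

Eb  Bb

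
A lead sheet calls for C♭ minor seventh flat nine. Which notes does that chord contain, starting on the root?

C-flat, E-double-flat, G-flat, B-double-flat, D-double-flat

Root C-flat, quality minor seventh flat nine:
Root: C-flat
Minor 3rd (3rd): E-double-flat
Perfect 5th (5th): G-flat
Minor 7th (7th): B-double-flat
Minor 9th (9th): D-double-flat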